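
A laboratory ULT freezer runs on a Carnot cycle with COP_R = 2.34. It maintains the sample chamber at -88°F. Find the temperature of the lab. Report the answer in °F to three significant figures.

COP_R = T_C/(T_H − T_C) gives T_H − T_C = T_C/COP.
With T_C = 206.48 K, T_H = 206.48 × (1 + 1/2.34) = 294.72 K.
Converting, 294.72 K = 70.83°F.

70.8 °F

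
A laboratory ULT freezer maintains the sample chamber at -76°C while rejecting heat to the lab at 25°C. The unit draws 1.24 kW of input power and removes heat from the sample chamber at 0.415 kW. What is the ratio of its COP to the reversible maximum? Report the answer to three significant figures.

0.171

COP_actual = Q̇_C/Ẇ = 0.4150/1.240 = 0.3347.
In absolute terms T_C = 197.15 K and T_H = 298.15 K, so ΔT = 101.0 K.
COP_Carnot = T_C/ΔT = 197.15/101.0 = 1.952.
η_II = COP_actual/COP_Carnot = 0.3347/1.952 = 0.1715.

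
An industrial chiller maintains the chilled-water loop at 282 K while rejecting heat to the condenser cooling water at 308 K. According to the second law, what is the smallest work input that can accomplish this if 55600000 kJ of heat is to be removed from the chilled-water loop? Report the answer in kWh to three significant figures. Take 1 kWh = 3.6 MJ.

The reservoir spacing is ΔT = 308 − 282 = 26.00 K.
The reversible limit is COP_R = T_C/ΔT = 10.85, so W_min = Q_C/COP = Q_C·ΔT/T_C.
W_min = 55600000 × 26.00/282.00 = 5126000 kJ = 1424 kWh.

1420 kWh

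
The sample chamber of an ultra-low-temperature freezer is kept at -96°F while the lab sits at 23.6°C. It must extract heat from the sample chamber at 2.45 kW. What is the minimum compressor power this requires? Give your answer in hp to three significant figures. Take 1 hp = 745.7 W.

1.54 hp

In absolute terms T_C = 202.04 K and T_H = 296.75 K, so ΔT = 94.71 K.
COP_Carnot = T_C/ΔT = 202.04/94.71 = 2.133.
Ẇ_min = Q̇/COP_Carnot = 2.450/2.133 = 1.149 kW = 1.540 hp.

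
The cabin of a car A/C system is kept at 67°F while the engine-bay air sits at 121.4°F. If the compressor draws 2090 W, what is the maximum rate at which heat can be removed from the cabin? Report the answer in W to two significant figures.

In absolute terms T_C = 292.59 K and T_H = 322.82 K, so ΔT = 30.22 K.
COP_Carnot = T_C/ΔT = 292.59/30.22 = 9.681.
Q̇_max = COP_Carnot × Ẇ = 9.681 × 2090 W = 20230 W.

20000 W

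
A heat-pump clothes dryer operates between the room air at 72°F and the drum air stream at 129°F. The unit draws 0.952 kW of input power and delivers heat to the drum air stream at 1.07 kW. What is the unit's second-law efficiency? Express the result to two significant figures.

0.11

COP_actual = Q̇_H/Ẇ = 1.070/0.9520 = 1.124.
In absolute terms T_C = 295.37 K and T_H = 327.04 K, so ΔT = 31.67 K.
COP_Carnot = T_H/ΔT = 327.04/31.67 = 10.33.
η_II = COP_actual/COP_Carnot = 1.124/10.33 = 0.1088.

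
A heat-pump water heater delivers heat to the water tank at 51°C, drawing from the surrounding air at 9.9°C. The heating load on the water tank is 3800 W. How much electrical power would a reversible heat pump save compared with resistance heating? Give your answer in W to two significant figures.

3300 W

In absolute terms T_C = 283.05 K and T_H = 324.15 K, so ΔT = 41.10 K.
COP_Carnot = T_H/ΔT = 324.15/41.10 = 7.887.
Resistance heating needs Ẇ_res = Q̇_H = 3800 W; the reversible heat pump needs only Ẇ_hp = Q̇_H/COP = 481.8 W.
Saving = 3800 − 481.8 = 3318 W.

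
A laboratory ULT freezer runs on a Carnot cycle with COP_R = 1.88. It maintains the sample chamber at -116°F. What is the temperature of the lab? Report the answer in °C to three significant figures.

19.3 °C

COP_R = T_C/(T_H − T_C) gives T_H − T_C = T_C/COP.
With T_C = 190.93 K, T_H = 190.93 × (1 + 1/1.88) = 292.49 K.
Converting, 292.49 K = 19.34°C.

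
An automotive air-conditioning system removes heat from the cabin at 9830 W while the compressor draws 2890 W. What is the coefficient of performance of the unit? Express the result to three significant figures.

3.40

The first law gives Q̇_H = Q̇_C + Ẇ, so the three rates are Q̇_C = 9830, Q̇_H = 12720, Ẇ = 2890 W.
COP_R = Q̇_C/Ẇ = 9830/2890 = 3.401.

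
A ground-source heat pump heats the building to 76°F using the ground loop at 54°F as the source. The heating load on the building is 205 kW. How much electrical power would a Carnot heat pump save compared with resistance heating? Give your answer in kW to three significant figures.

197 kW

In absolute terms T_C = 285.37 K and T_H = 297.59 K, so ΔT = 12.22 K.
COP_Carnot = T_H/ΔT = 297.59/12.22 = 24.35.
Resistance heating needs Ẇ_res = Q̇_H = 205.0 kW; the reversible heat pump needs only Ẇ_hp = Q̇_H/COP = 8.419 kW.
Saving = 205.0 − 8.419 = 196.6 kW.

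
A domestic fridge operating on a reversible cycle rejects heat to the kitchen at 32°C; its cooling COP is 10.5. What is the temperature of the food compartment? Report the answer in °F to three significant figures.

41.8 °F

For a Carnot refrigerator COP_R = T_C/(T_H − T_C), so T_C = COP·T_H/(1 + COP).
With T_H = 305.15 K, T_C = 10.5 × 305.15/11.50 = 278.62 K.
Converting, 278.62 K = 41.84°F.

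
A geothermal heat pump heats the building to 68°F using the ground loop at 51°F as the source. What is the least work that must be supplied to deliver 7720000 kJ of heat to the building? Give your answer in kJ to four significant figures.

In absolute terms T_C = 283.71 K and T_H = 293.15 K, so ΔT = 9.444 K.
The reversible limit is COP_HP = T_H/ΔT = 31.04, so W_min = Q_H/COP = Q_H·ΔT/T_H.
W_min = 7720000 × 9.444/293.15 = 248700 kJ.

248700 kJ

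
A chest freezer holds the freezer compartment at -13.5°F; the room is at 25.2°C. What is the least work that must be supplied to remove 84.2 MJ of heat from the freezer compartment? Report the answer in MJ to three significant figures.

17.1 MJ

In absolute terms T_C = 247.87 K and T_H = 298.35 K, so ΔT = 50.48 K.
The reversible limit is COP_R = T_C/ΔT = 4.911, so W_min = Q_C/COP = Q_C·ΔT/T_C.
W_min = 84.20 × 50.48/247.87 = 17.15 MJ.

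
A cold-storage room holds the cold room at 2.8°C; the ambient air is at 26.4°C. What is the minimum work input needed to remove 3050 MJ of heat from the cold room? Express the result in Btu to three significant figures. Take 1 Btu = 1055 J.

In absolute terms T_C = 275.95 K and T_H = 299.55 K, so ΔT = 23.60 K.
The reversible limit is COP_R = T_C/ΔT = 11.69, so W_min = Q_C/COP = Q_C·ΔT/T_C.
W_min = 3050 × 23.60/275.95 = 260.8 MJ = 247200 Btu.

247000 Btu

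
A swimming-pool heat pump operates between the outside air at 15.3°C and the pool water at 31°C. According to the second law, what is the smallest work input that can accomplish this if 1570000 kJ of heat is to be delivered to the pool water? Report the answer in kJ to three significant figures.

In absolute terms T_C = 288.45 K and T_H = 304.15 K, so ΔT = 15.70 K.
The reversible limit is COP_HP = T_H/ΔT = 19.37, so W_min = Q_H/COP = Q_H·ΔT/T_H.
W_min = 1570000 × 15.70/304.15 = 81040 kJ.

81000 kJ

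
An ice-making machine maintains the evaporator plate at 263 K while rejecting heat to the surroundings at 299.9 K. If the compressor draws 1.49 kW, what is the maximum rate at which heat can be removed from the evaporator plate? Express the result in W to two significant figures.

11000 W

The reservoir spacing is ΔT = 299.9 − 263 = 36.90 K.
COP_Carnot = T_C/ΔT = 263.00/36.90 = 7.127.
Q̇_max = COP_Carnot × Ẇ = 7.127 × 1.490 kW = 10.62 kW = 10620 W.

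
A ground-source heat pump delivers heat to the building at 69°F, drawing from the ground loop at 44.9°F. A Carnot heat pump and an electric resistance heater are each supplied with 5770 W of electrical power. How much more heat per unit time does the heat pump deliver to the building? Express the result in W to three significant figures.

In absolute terms T_C = 280.32 K and T_H = 293.71 K, so ΔT = 13.39 K.
COP_Carnot = T_H/ΔT = 293.71/13.39 = 21.94.
The heat pump delivers Q̇_H = COP × Ẇ = 126600 W; the resistance heater delivers Ẇ = 5770 W.
Extra = (COP − 1)·Ẇ = 120800 W.

121000 W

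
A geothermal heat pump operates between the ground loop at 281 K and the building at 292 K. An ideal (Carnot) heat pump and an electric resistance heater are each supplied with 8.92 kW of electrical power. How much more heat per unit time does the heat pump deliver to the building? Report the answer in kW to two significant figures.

The reservoir spacing is ΔT = 292 − 281 = 11.00 K.
COP_Carnot = T_H/ΔT = 292.00/11.00 = 26.55.
The heat pump delivers Q̇_H = COP × Ẇ = 236.8 kW; the resistance heater delivers Ẇ = 8.920 kW.
Extra = (COP − 1)·Ẇ = 227.9 kW.

230 kW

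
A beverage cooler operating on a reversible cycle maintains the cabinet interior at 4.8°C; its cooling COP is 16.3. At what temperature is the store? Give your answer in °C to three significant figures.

COP_R = T_C/(T_H − T_C) gives T_H − T_C = T_C/COP.
With T_C = 277.95 K, T_H = 277.95 × (1 + 1/16.3) = 295.00 K.
Converting, 295.00 K = 21.85°C.

21.9 °C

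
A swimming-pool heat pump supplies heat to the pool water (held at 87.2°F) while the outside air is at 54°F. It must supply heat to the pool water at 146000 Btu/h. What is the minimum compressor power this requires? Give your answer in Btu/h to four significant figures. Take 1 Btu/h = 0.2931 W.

8864 Btu/h

In absolute terms T_C = 285.37 K and T_H = 303.82 K, so ΔT = 18.44 K.
COP_Carnot = T_H/ΔT = 303.82/18.44 = 16.47.
Ẇ_min = Q̇/COP_Carnot = 146000/16.47 = 8864 Btu/h.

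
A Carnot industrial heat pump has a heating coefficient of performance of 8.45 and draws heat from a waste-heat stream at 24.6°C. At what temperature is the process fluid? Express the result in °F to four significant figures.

148.2 °F

COP_HP = T_H/(T_H − T_C) rearranges to T_H = COP·T_C/(COP − 1).
With T_C = 297.75 K, T_H = 8.45 × 297.75/7.450 = 337.72 K.
Converting, 337.72 K = 148.22°F.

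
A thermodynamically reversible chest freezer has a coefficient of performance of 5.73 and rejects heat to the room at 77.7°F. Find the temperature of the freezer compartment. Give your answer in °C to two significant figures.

-19 °C

For a Carnot refrigerator COP_R = T_C/(T_H − T_C), so T_C = COP·T_H/(1 + COP).
With T_H = 298.54 K, T_C = 5.73 × 298.54/6.730 = 254.18 K.
Converting, 254.18 K = -18.97°C.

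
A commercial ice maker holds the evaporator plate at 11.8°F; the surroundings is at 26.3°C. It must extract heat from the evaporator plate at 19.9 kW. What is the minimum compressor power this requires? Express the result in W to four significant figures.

In absolute terms T_C = 261.93 K and T_H = 299.45 K, so ΔT = 37.52 K.
COP_Carnot = T_C/ΔT = 261.93/37.52 = 6.981.
Ẇ_min = Q̇/COP_Carnot = 19.90/6.981 = 2.851 kW = 2851 W.

2851 W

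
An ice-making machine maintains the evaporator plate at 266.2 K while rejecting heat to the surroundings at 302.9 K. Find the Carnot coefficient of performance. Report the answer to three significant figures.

7.25

The reservoir spacing is ΔT = 302.9 − 266.2 = 36.70 K.
For a reversible cycle, COP_Carnot = T_C/ΔT = 266.20/36.70 = 7.253.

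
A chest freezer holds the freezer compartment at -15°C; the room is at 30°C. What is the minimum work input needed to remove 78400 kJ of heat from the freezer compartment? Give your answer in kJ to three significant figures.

13700 kJ

In absolute terms T_C = 258.15 K and T_H = 303.15 K, so ΔT = 45.00 K.
The reversible limit is COP_R = T_C/ΔT = 5.737, so W_min = Q_C/COP = Q_C·ΔT/T_C.
W_min = 78400 × 45.00/258.15 = 13670 kJ.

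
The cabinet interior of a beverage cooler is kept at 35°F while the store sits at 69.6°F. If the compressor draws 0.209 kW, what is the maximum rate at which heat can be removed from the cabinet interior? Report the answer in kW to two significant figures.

3.0 kW

In absolute terms T_C = 274.82 K and T_H = 294.04 K, so ΔT = 19.22 K.
COP_Carnot = T_C/ΔT = 274.82/19.22 = 14.30.
Q̇_max = COP_Carnot × Ẇ = 14.30 × 0.2090 kW = 2.988 kW.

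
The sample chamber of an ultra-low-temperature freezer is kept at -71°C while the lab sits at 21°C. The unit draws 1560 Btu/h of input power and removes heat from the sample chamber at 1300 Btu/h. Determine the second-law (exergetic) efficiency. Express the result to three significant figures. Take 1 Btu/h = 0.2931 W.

COP_actual = Q̇_C/Ẇ = 1300/1560 = 0.8333.
In absolute terms T_C = 202.15 K and T_H = 294.15 K, so ΔT = 92.00 K.
COP_Carnot = T_C/ΔT = 202.15/92.00 = 2.197.
η_II = COP_actual/COP_Carnot = 0.8333/2.197 = 0.3793.

0.379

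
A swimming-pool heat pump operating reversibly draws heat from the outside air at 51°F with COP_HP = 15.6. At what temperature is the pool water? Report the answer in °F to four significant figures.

85.98 °F

COP_HP = T_H/(T_H − T_C) rearranges to T_H = COP·T_C/(COP − 1).
With T_C = 283.71 K, T_H = 15.6 × 283.71/14.60 = 303.14 K.
Converting, 303.14 K = 85.98°F.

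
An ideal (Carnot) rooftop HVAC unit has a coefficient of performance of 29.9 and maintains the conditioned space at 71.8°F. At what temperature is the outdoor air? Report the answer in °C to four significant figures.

31.99 °C

COP_R = T_C/(T_H − T_C) gives T_H − T_C = T_C/COP.
With T_C = 295.26 K, T_H = 295.26 × (1 + 1/29.9) = 305.14 K.
Converting, 305.14 K = 31.99°C.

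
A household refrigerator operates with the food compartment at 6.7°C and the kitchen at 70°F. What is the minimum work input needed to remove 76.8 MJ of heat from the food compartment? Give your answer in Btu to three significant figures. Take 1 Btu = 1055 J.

In absolute terms T_C = 279.85 K and T_H = 294.26 K, so ΔT = 14.41 K.
The reversible limit is COP_R = T_C/ΔT = 19.42, so W_min = Q_C/COP = Q_C·ΔT/T_C.
W_min = 76.80 × 14.41/279.85 = 3.955 MJ = 3749 Btu.

3750 Btu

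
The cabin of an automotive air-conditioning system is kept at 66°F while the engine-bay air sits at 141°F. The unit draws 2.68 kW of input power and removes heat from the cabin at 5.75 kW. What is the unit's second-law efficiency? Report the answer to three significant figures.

COP_actual = Q̇_C/Ẇ = 5.750/2.680 = 2.146.
In absolute terms T_C = 292.04 K and T_H = 333.71 K, so ΔT = 41.67 K.
COP_Carnot = T_C/ΔT = 292.04/41.67 = 7.009.
η_II = COP_actual/COP_Carnot = 2.146/7.009 = 0.3061.

0.306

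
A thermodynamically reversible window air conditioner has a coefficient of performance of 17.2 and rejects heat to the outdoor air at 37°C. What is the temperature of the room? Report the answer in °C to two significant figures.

For a Carnot refrigerator COP_R = T_C/(T_H − T_C), so T_C = COP·T_H/(1 + COP).
With T_H = 310.15 K, T_C = 17.2 × 310.15/18.20 = 293.11 K.
Converting, 293.11 K = 19.96°C.

20 °C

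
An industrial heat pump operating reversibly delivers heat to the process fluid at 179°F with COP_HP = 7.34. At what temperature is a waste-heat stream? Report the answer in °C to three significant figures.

33.3 °C

COP_HP = T_H/(T_H − T_C) gives T_H − T_C = T_H/COP.
With T_H = 354.82 K, T_C = 354.82 × (1 − 1/7.34) = 306.48 K.
Converting, 306.48 K = 33.33°C.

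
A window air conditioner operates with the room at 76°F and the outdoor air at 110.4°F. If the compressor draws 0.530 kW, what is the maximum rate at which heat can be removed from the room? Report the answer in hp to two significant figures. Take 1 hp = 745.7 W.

In absolute terms T_C = 297.59 K and T_H = 316.71 K, so ΔT = 19.11 K.
COP_Carnot = T_C/ΔT = 297.59/19.11 = 15.57.
Q̇_max = COP_Carnot × Ẇ = 15.57 × 0.5300 kW = 8.253 kW = 11.07 hp.

11 hp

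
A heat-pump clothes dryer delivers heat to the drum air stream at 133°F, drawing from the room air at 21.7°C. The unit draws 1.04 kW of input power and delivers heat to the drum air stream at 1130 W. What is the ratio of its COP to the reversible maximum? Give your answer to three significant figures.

Converting, Q̇_H = 1130 W = 1.130 kW, so COP_actual = Q̇_H/Ẇ = 1.130/1.040 = 1.087.
In absolute terms T_C = 294.85 K and T_H = 329.26 K, so ΔT = 34.41 K.
COP_Carnot = T_H/ΔT = 329.26/34.41 = 9.568.
η_II = COP_actual/COP_Carnot = 1.087/9.568 = 0.1136.

0.114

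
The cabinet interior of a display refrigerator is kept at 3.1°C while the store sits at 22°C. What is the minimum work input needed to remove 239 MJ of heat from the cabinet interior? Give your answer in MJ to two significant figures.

16 MJ

In absolute terms T_C = 276.25 K and T_H = 295.15 K, so ΔT = 18.90 K.
The reversible limit is COP_R = T_C/ΔT = 14.62, so W_min = Q_C/COP = Q_C·ΔT/T_C.
W_min = 239.0 × 18.90/276.25 = 16.35 MJ.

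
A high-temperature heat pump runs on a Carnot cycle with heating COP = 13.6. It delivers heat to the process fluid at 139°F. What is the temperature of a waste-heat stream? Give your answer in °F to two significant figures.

95 °F

COP_HP = T_H/(T_H − T_C) gives T_H − T_C = T_H/COP.
With T_H = 332.59 K, T_C = 332.59 × (1 − 1/13.6) = 308.14 K.
Converting, 308.14 K = 94.98°F.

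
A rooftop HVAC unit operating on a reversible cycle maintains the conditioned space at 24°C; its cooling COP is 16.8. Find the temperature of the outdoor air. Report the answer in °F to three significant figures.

107 °F

COP_R = T_C/(T_H − T_C) gives T_H − T_C = T_C/COP.
With T_C = 297.15 K, T_H = 297.15 × (1 + 1/16.8) = 314.84 K.
Converting, 314.84 K = 107.04°F.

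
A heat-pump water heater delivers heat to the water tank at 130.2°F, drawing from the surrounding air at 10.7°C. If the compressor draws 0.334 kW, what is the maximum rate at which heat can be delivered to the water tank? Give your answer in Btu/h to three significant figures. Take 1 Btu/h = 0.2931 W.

8520 Btu/h

In absolute terms T_C = 283.85 K and T_H = 327.71 K, so ΔT = 43.86 K.
COP_Carnot = T_H/ΔT = 327.71/43.86 = 7.472.
Q̇_max = COP_Carnot × Ẇ = 7.472 × 0.3340 kW = 2.496 kW = 8515 Btu/h.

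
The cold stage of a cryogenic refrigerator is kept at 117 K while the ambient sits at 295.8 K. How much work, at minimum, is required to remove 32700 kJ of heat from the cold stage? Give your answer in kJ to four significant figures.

49970 kJ

The reservoir spacing is ΔT = 295.8 − 117 = 178.8 K.
The reversible limit is COP_R = T_C/ΔT = 0.6544, so W_min = Q_C/COP = Q_C·ΔT/T_C.
W_min = 32700 × 178.8/117.00 = 49970 kJ.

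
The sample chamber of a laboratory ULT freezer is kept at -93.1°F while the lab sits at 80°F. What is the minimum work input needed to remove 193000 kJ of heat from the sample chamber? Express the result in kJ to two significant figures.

In absolute terms T_C = 203.65 K and T_H = 299.82 K, so ΔT = 96.17 K.
The reversible limit is COP_R = T_C/ΔT = 2.118, so W_min = Q_C/COP = Q_C·ΔT/T_C.
W_min = 193000 × 96.17/203.65 = 91140 kJ.

91000 kJ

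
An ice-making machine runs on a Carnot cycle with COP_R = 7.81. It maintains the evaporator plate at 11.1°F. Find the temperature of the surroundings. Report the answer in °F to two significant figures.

71 °F

COP_R = T_C/(T_H − T_C) gives T_H − T_C = T_C/COP.
With T_C = 261.54 K, T_H = 261.54 × (1 + 1/7.81) = 295.03 K.
Converting, 295.03 K = 71.38°F.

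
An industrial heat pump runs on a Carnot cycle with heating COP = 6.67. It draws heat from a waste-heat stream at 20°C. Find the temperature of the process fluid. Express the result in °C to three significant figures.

COP_HP = T_H/(T_H − T_C) rearranges to T_H = COP·T_C/(COP − 1).
With T_C = 293.15 K, T_H = 6.67 × 293.15/5.670 = 344.85 K.
Converting, 344.85 K = 71.70°C.

71.7 °C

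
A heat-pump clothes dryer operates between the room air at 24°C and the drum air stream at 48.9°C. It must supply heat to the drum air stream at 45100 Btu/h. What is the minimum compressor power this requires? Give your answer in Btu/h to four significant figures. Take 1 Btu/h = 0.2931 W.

In absolute terms T_C = 297.15 K and T_H = 322.05 K, so ΔT = 24.90 K.
COP_Carnot = T_H/ΔT = 322.05/24.90 = 12.93.
Ẇ_min = Q̇/COP_Carnot = 45100/12.93 = 3487 Btu/h.

3487 Btu/h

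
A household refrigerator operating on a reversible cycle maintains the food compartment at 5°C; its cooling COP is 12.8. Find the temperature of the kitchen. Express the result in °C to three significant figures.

26.7 °C

COP_R = T_C/(T_H − T_C) gives T_H − T_C = T_C/COP.
With T_C = 278.15 K, T_H = 278.15 × (1 + 1/12.8) = 299.88 K.
Converting, 299.88 K = 26.73°C.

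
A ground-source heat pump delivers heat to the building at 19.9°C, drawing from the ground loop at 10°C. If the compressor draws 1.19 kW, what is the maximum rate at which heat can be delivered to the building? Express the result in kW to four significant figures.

35.23 kW

In absolute terms T_C = 283.15 K and T_H = 293.05 K, so ΔT = 9.900 K.
COP_Carnot = T_H/ΔT = 293.05/9.900 = 29.60.
Q̇_max = COP_Carnot × Ẇ = 29.60 × 1.190 kW = 35.23 kW.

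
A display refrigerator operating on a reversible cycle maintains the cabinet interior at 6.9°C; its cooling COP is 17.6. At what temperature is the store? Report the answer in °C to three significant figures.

COP_R = T_C/(T_H − T_C) gives T_H − T_C = T_C/COP.
With T_C = 280.05 K, T_H = 280.05 × (1 + 1/17.6) = 295.96 K.
Converting, 295.96 K = 22.81°C.

22.8 °C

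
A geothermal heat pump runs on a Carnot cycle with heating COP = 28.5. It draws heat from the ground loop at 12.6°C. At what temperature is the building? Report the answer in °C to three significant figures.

23.0 °C

COP_HP = T_H/(T_H − T_C) rearranges to T_H = COP·T_C/(COP − 1).
With T_C = 285.75 K, T_H = 28.5 × 285.75/27.50 = 296.14 K.
Converting, 296.14 K = 22.99°C.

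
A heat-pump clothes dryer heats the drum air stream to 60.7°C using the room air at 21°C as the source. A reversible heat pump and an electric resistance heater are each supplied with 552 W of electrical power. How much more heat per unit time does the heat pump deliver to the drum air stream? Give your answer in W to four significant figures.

In absolute terms T_C = 294.15 K and T_H = 333.85 K, so ΔT = 39.70 K.
COP_Carnot = T_H/ΔT = 333.85/39.70 = 8.409.
The heat pump delivers Q̇_H = COP × Ẇ = 4642 W; the resistance heater delivers Ẇ = 552.0 W.
Extra = (COP − 1)·Ẇ = 4090 W.

4090 W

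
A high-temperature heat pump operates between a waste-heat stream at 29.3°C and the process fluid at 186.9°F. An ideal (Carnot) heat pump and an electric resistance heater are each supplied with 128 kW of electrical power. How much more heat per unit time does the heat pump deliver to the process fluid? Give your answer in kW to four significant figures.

682.1 kW

In absolute terms T_C = 302.45 K and T_H = 359.21 K, so ΔT = 56.76 K.
COP_Carnot = T_H/ΔT = 359.21/56.76 = 6.329.
The heat pump delivers Q̇_H = COP × Ẇ = 810.1 kW; the resistance heater delivers Ẇ = 128.0 kW.
Extra = (COP − 1)·Ẇ = 682.1 kW.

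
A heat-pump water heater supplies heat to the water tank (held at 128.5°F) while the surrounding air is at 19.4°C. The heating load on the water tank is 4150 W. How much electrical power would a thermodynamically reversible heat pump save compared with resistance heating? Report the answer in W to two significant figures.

3700 W

In absolute terms T_C = 292.55 K and T_H = 326.76 K, so ΔT = 34.21 K.
COP_Carnot = T_H/ΔT = 326.76/34.21 = 9.551.
Resistance heating needs Ẇ_res = Q̇_H = 4150 W; the reversible heat pump needs only Ẇ_hp = Q̇_H/COP = 434.5 W.
Saving = 4150 − 434.5 = 3716 W.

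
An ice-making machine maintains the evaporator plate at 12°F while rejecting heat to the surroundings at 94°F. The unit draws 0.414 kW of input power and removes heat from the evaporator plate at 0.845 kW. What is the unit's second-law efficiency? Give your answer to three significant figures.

COP_actual = Q̇_C/Ẇ = 0.8450/0.4140 = 2.041.
In absolute terms T_C = 262.04 K and T_H = 307.59 K, so ΔT = 45.56 K.
COP_Carnot = T_C/ΔT = 262.04/45.56 = 5.752.
η_II = COP_actual/COP_Carnot = 2.041/5.752 = 0.3548.

0.355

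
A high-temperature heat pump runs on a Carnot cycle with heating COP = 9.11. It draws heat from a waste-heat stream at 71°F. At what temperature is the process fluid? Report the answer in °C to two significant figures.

COP_HP = T_H/(T_H − T_C) rearranges to T_H = COP·T_C/(COP − 1).
With T_C = 294.82 K, T_H = 9.11 × 294.82/8.110 = 331.17 K.
Converting, 331.17 K = 58.02°C.

58 °C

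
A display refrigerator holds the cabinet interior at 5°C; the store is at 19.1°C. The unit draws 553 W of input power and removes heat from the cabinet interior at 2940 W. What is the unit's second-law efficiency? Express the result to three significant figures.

0.270

COP_actual = Q̇_C/Ẇ = 2940/553.0 = 5.316.
In absolute terms T_C = 278.15 K and T_H = 292.25 K, so ΔT = 14.10 K.
COP_Carnot = T_C/ΔT = 278.15/14.10 = 19.73.
η_II = COP_actual/COP_Carnot = 5.316/19.73 = 0.2695.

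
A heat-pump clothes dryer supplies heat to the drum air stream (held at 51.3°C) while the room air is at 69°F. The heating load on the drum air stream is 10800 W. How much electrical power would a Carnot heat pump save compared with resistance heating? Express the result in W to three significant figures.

In absolute terms T_C = 293.71 K and T_H = 324.45 K, so ΔT = 30.74 K.
COP_Carnot = T_H/ΔT = 324.45/30.74 = 10.55.
Resistance heating needs Ẇ_res = Q̇_H = 10800 W; the reversible heat pump needs only Ẇ_hp = Q̇_H/COP = 1023 W.
Saving = 10800 − 1023 = 9777 W.

9780 W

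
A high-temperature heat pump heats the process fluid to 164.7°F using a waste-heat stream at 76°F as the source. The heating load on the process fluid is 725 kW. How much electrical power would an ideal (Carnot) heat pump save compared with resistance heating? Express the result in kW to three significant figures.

In absolute terms T_C = 297.59 K and T_H = 346.87 K, so ΔT = 49.28 K.
COP_Carnot = T_H/ΔT = 346.87/49.28 = 7.039.
Resistance heating needs Ẇ_res = Q̇_H = 725.0 kW; the reversible heat pump needs only Ẇ_hp = Q̇_H/COP = 103.0 kW.
Saving = 725.0 − 103.0 = 622.0 kW.

622 kW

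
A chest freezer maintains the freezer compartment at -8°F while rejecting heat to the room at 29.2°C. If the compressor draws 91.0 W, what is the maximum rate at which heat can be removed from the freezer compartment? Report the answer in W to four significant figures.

In absolute terms T_C = 250.93 K and T_H = 302.35 K, so ΔT = 51.42 K.
COP_Carnot = T_C/ΔT = 250.93/51.42 = 4.880.
Q̇_max = COP_Carnot × Ẇ = 4.880 × 91.00 W = 444.1 W.

444.1 W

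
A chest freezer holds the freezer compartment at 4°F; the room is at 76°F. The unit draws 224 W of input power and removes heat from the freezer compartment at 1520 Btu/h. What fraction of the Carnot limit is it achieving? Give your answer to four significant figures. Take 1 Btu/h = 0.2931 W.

0.3088

Converting, Q̇_C = 1520 Btu/h = 445.5 W, so COP_actual = Q̇_C/Ẇ = 445.5/224.0 = 1.989.
In absolute terms T_C = 257.59 K and T_H = 297.59 K, so ΔT = 40.00 K.
COP_Carnot = T_C/ΔT = 257.59/40.00 = 6.440.
η_II = COP_actual/COP_Carnot = 1.989/6.440 = 0.3088.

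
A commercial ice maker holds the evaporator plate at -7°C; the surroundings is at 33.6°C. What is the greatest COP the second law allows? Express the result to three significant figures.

6.56

In absolute terms T_C = 266.15 K and T_H = 306.75 K, so ΔT = 40.60 K.
For a reversible cycle, COP_Carnot = T_C/ΔT = 266.15/40.60 = 6.555.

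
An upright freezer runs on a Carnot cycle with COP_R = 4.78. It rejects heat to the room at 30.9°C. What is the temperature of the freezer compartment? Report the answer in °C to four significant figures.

-21.70 °C

For a Carnot refrigerator COP_R = T_C/(T_H − T_C), so T_C = COP·T_H/(1 + COP).
With T_H = 304.05 K, T_C = 4.78 × 304.05/5.780 = 251.45 K.
Converting, 251.45 K = -21.70°C.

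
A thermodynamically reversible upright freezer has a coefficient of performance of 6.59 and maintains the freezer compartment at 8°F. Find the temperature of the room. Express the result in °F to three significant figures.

79.0 °F

COP_R = T_C/(T_H − T_C) gives T_H − T_C = T_C/COP.
With T_C = 259.82 K, T_H = 259.82 × (1 + 1/6.59) = 299.24 K.
Converting, 299.24 K = 78.97°F.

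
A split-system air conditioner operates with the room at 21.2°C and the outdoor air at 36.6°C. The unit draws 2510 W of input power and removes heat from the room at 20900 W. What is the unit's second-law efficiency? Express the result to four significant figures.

0.4356

COP_actual = Q̇_C/Ẇ = 20900/2510 = 8.327.
In absolute terms T_C = 294.35 K and T_H = 309.75 K, so ΔT = 15.40 K.
COP_Carnot = T_C/ΔT = 294.35/15.40 = 19.11.
η_II = COP_actual/COP_Carnot = 8.327/19.11 = 0.4356.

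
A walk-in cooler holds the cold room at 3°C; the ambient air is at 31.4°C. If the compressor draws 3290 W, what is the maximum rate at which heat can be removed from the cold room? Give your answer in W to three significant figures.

32000 W

In absolute terms T_C = 276.15 K and T_H = 304.55 K, so ΔT = 28.40 K.
COP_Carnot = T_C/ΔT = 276.15/28.40 = 9.724.
Q̇_max = COP_Carnot × Ẇ = 9.724 × 3290 W = 31990 W.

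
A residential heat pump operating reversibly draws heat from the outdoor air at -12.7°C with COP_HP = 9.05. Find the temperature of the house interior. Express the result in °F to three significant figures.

67.4 °F

COP_HP = T_H/(T_H − T_C) rearranges to T_H = COP·T_C/(COP − 1).
With T_C = 260.45 K, T_H = 9.05 × 260.45/8.050 = 292.80 K.
Converting, 292.80 K = 67.38°F.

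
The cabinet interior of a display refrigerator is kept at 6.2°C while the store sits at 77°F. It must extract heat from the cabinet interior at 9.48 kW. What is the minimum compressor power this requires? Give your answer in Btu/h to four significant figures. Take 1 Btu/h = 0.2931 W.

2177 Btu/h

In absolute terms T_C = 279.35 K and T_H = 298.15 K, so ΔT = 18.80 K.
COP_Carnot = T_C/ΔT = 279.35/18.80 = 14.86.
Ẇ_min = Q̇/COP_Carnot = 9.480/14.86 = 0.6380 kW = 2177 Btu/h.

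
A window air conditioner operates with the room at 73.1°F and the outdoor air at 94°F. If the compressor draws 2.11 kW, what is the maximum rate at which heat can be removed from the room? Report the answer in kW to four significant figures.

53.79 kW

In absolute terms T_C = 295.98 K and T_H = 307.59 K, so ΔT = 11.61 K.
COP_Carnot = T_C/ΔT = 295.98/11.61 = 25.49.
Q̇_max = COP_Carnot × Ẇ = 25.49 × 2.110 kW = 53.79 kW.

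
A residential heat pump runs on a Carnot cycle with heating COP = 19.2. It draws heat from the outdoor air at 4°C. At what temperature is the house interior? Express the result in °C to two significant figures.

19 °C

COP_HP = T_H/(T_H − T_C) rearranges to T_H = COP·T_C/(COP − 1).
With T_C = 277.15 K, T_H = 19.2 × 277.15/18.20 = 292.38 K.
Converting, 292.38 K = 19.23°C.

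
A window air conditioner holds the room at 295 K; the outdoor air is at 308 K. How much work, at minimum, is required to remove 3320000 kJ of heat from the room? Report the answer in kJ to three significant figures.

146000 kJ

The reservoir spacing is ΔT = 308 − 295 = 13.00 K.
The reversible limit is COP_R = T_C/ΔT = 22.69, so W_min = Q_C/COP = Q_C·ΔT/T_C.
W_min = 3320000 × 13.00/295.00 = 146300 kJ.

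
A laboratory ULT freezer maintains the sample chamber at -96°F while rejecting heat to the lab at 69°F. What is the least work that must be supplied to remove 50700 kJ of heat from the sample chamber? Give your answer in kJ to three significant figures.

23000 kJ

In absolute terms T_C = 202.04 K and T_H = 293.71 K, so ΔT = 91.67 K.
The reversible limit is COP_R = T_C/ΔT = 2.204, so W_min = Q_C/COP = Q_C·ΔT/T_C.
W_min = 50700 × 91.67/202.04 = 23000 kJ.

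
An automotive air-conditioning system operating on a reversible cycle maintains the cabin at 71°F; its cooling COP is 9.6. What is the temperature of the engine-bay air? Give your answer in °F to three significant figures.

COP_R = T_C/(T_H − T_C) gives T_H − T_C = T_C/COP.
With T_C = 294.82 K, T_H = 294.82 × (1 + 1/9.6) = 325.53 K.
Converting, 325.53 K = 126.28°F.

126 °F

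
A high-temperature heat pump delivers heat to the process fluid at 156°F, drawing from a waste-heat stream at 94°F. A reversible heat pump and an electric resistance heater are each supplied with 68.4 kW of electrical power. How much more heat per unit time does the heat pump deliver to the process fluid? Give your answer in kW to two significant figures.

610 kW

In absolute terms T_C = 307.59 K and T_H = 342.04 K, so ΔT = 34.44 K.
COP_Carnot = T_H/ΔT = 342.04/34.44 = 9.930.
The heat pump delivers Q̇_H = COP × Ẇ = 679.2 kW; the resistance heater delivers Ẇ = 68.40 kW.
Extra = (COP − 1)·Ẇ = 610.8 kW.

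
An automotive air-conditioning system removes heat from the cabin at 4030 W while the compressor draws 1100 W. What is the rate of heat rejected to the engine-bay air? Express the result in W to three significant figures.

For a cyclic device the first law requires Q̇_H = Q̇_C + Ẇ.
Q̇_H = Q̇_C + Ẇ = 5130 W.

5130 W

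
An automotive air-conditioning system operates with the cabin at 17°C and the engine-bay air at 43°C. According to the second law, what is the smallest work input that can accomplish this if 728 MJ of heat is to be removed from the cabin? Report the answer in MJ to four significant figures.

65.24 MJ

In absolute terms T_C = 290.15 K and T_H = 316.15 K, so ΔT = 26.00 K.
The reversible limit is COP_R = T_C/ΔT = 11.16, so W_min = Q_C/COP = Q_C·ΔT/T_C.
W_min = 728.0 × 26.00/290.15 = 65.24 MJ.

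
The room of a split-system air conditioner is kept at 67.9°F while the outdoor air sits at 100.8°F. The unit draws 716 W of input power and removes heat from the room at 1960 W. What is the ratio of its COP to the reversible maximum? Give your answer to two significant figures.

COP_actual = Q̇_C/Ẇ = 1960/716.0 = 2.737.
In absolute terms T_C = 293.09 K and T_H = 311.37 K, so ΔT = 18.28 K.
COP_Carnot = T_C/ΔT = 293.09/18.28 = 16.04.
η_II = COP_actual/COP_Carnot = 2.737/16.04 = 0.1707.

0.17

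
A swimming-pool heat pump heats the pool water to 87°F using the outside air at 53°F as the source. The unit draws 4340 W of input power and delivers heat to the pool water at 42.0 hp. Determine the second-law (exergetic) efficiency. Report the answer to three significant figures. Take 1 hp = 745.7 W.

Converting, Q̇_H = 42.00 hp = 31320 W, so COP_actual = Q̇_H/Ẇ = 31320/4340 = 7.216.
In absolute terms T_C = 284.82 K and T_H = 303.71 K, so ΔT = 18.89 K.
COP_Carnot = T_H/ΔT = 303.71/18.89 = 16.08.
η_II = COP_actual/COP_Carnot = 7.216/16.08 = 0.4488.

0.449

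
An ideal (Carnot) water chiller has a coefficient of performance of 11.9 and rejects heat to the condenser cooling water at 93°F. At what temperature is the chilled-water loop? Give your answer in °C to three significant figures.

10.1 °C

For a Carnot refrigerator COP_R = T_C/(T_H − T_C), so T_C = COP·T_H/(1 + COP).
With T_H = 307.04 K, T_C = 11.9 × 307.04/12.90 = 283.24 K.
Converting, 283.24 K = 10.09°C.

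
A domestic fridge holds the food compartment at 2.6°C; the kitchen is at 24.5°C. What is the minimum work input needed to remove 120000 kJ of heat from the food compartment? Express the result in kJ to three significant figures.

9530 kJ

In absolute terms T_C = 275.75 K and T_H = 297.65 K, so ΔT = 21.90 K.
The reversible limit is COP_R = T_C/ΔT = 12.59, so W_min = Q_C/COP = Q_C·ΔT/T_C.
W_min = 120000 × 21.90/275.75 = 9530 kJ.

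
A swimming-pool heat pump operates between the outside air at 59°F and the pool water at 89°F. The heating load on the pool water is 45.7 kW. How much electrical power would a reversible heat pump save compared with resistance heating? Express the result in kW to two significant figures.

In absolute terms T_C = 288.15 K and T_H = 304.82 K, so ΔT = 16.67 K.
COP_Carnot = T_H/ΔT = 304.82/16.67 = 18.29.
Resistance heating needs Ẇ_res = Q̇_H = 45.70 kW; the reversible heat pump needs only Ẇ_hp = Q̇_H/COP = 2.499 kW.
Saving = 45.70 − 2.499 = 43.20 kW.

43 kW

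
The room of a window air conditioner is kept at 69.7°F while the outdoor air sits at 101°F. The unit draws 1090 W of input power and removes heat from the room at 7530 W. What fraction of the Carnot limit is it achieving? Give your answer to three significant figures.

0.408

COP_actual = Q̇_C/Ẇ = 7530/1090 = 6.908.
In absolute terms T_C = 294.09 K and T_H = 311.48 K, so ΔT = 17.39 K.
COP_Carnot = T_C/ΔT = 294.09/17.39 = 16.91.
η_II = COP_actual/COP_Carnot = 6.908/16.91 = 0.4085.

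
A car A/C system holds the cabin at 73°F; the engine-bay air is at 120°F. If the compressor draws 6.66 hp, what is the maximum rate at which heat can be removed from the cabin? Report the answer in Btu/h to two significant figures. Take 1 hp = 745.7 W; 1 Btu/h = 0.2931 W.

190000 Btu/h

In absolute terms T_C = 295.93 K and T_H = 322.04 K, so ΔT = 26.11 K.
COP_Carnot = T_C/ΔT = 295.93/26.11 = 11.33.
Q̇_max = COP_Carnot × Ẇ = 11.33 × 6.660 hp = 75.48 hp = 192000 Btu/h.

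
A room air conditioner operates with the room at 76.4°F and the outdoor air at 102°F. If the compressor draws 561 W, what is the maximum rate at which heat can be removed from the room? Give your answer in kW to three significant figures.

11.7 kW

In absolute terms T_C = 297.82 K and T_H = 312.04 K, so ΔT = 14.22 K.
COP_Carnot = T_C/ΔT = 297.82/14.22 = 20.94.
Q̇_max = COP_Carnot × Ẇ = 20.94 × 561.0 W = 11750 W = 11.75 kW.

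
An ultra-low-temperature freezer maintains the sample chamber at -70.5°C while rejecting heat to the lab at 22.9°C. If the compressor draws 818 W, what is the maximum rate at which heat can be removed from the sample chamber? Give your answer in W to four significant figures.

In absolute terms T_C = 202.65 K and T_H = 296.05 K, so ΔT = 93.40 K.
COP_Carnot = T_C/ΔT = 202.65/93.40 = 2.170.
Q̇_max = COP_Carnot × Ẇ = 2.170 × 818.0 W = 1775 W.

1775 W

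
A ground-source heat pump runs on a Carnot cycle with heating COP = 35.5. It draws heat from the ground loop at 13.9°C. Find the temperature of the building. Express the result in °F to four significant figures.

COP_HP = T_H/(T_H − T_C) rearranges to T_H = COP·T_C/(COP − 1).
With T_C = 287.05 K, T_H = 35.5 × 287.05/34.50 = 295.37 K.
Converting, 295.37 K = 72.00°F.

72.00 °F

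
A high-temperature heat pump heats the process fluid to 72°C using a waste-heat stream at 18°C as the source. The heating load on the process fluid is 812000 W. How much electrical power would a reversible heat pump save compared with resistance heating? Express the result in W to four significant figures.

In absolute terms T_C = 291.15 K and T_H = 345.15 K, so ΔT = 54.00 K.
COP_Carnot = T_H/ΔT = 345.15/54.00 = 6.392.
Resistance heating needs Ẇ_res = Q̇_H = 812000 W; the reversible heat pump needs only Ẇ_hp = Q̇_H/COP = 127000 W.
Saving = 812000 − 127000 = 685000 W.

685000 W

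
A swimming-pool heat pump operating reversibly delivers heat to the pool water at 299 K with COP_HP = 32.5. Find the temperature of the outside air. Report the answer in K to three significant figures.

290 K

COP_HP = T_H/(T_H − T_C) gives T_H − T_C = T_H/COP.
With T_H = 299.00 K, T_C = 299.00 × (1 − 1/32.5) = 289.80 K.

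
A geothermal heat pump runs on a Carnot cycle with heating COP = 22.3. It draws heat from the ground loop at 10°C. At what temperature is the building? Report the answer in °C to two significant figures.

23 °C

COP_HP = T_H/(T_H − T_C) rearranges to T_H = COP·T_C/(COP − 1).
With T_C = 283.15 K, T_H = 22.3 × 283.15/21.30 = 296.44 K.
Converting, 296.44 K = 23.29°C.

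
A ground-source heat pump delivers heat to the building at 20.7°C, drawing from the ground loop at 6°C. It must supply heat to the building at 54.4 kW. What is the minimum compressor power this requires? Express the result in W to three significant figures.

In absolute terms T_C = 279.15 K and T_H = 293.85 K, so ΔT = 14.70 K.
COP_Carnot = T_H/ΔT = 293.85/14.70 = 19.99.
Ẇ_min = Q̇/COP_Carnot = 54.40/19.99 = 2.721 kW = 2721 W.

2720 W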